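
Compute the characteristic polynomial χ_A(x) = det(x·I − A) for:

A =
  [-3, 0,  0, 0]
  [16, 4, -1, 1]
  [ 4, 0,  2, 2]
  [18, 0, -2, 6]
x^4 - 9*x^3 + 12*x^2 + 80*x - 192

Expanding det(x·I − A) (e.g. by cofactor expansion or by noting that A is similar to its Jordan form J, which has the same characteristic polynomial as A) gives
  χ_A(x) = x^4 - 9*x^3 + 12*x^2 + 80*x - 192
which factors as (x - 4)^3*(x + 3). The eigenvalues (with algebraic multiplicities) are λ = -3 with multiplicity 1, λ = 4 with multiplicity 3.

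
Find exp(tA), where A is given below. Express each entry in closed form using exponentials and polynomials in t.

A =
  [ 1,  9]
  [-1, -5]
e^{tA} =
  [3*t*exp(-2*t) + exp(-2*t), 9*t*exp(-2*t)]
  [-t*exp(-2*t), -3*t*exp(-2*t) + exp(-2*t)]

Strategy: write A = P · J · P⁻¹ where J is a Jordan canonical form, so e^{tA} = P · e^{tJ} · P⁻¹, and e^{tJ} can be computed block-by-block.

A has Jordan form
J =
  [-2,  1]
  [ 0, -2]
(up to reordering of blocks).

Per-block formulas:
  For a 2×2 Jordan block J_2(-2): exp(t · J_2(-2)) = e^(-2t)·(I + t·N), where N is the 2×2 nilpotent shift.

After assembling e^{tJ} and conjugating by P, we get:

e^{tA} =
  [3*t*exp(-2*t) + exp(-2*t), 9*t*exp(-2*t)]
  [-t*exp(-2*t), -3*t*exp(-2*t) + exp(-2*t)]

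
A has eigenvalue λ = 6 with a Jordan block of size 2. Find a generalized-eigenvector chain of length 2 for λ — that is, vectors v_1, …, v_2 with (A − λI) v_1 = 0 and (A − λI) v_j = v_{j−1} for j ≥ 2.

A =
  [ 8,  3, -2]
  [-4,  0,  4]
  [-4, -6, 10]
A Jordan chain for λ = 6 of length 2:
v_1 = (2, -4, -4)ᵀ
v_2 = (1, 0, 0)ᵀ

Let N = A − (6)·I. We want v_2 with N^2 v_2 = 0 but N^1 v_2 ≠ 0; then v_{j-1} := N · v_j for j = 2, …, 2.

Pick v_2 = (1, 0, 0)ᵀ.
Then v_1 = N · v_2 = (2, -4, -4)ᵀ.

Sanity check: (A − (6)·I) v_1 = (0, 0, 0)ᵀ = 0. ✓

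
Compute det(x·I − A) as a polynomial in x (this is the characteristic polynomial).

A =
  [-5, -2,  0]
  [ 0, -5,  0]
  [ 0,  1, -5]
x^3 + 15*x^2 + 75*x + 125

Expanding det(x·I − A) (e.g. by cofactor expansion or by noting that A is similar to its Jordan form J, which has the same characteristic polynomial as A) gives
  χ_A(x) = x^3 + 15*x^2 + 75*x + 125
which factors as (x + 5)^3. The eigenvalues (with algebraic multiplicities) are λ = -5 with multiplicity 3.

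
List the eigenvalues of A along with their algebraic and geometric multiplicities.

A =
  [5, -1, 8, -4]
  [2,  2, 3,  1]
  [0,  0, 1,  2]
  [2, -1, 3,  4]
λ = 3: alg = 4, geom = 2

Step 1 — factor the characteristic polynomial to read off the algebraic multiplicities:
  χ_A(x) = (x - 3)^4

Step 2 — compute geometric multiplicities via the rank-nullity identity g(λ) = n − rank(A − λI):
  rank(A − (3)·I) = 2, so dim ker(A − (3)·I) = n − 2 = 2

Summary:
  λ = 3: algebraic multiplicity = 4, geometric multiplicity = 2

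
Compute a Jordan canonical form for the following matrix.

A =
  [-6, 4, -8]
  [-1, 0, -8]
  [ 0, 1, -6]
J_3(-4)

The characteristic polynomial is
  det(x·I − A) = x^3 + 12*x^2 + 48*x + 64 = (x + 4)^3

Eigenvalues and multiplicities (the geometric multiplicity of λ is n − rank(A − λI), which equals the number of Jordan blocks for λ):
  λ = -4: algebraic multiplicity = 3, geometric multiplicity = 1

Determining the block sizes for each eigenvalue:
  λ = -4: one block (gm = 1), so the single block has size am = 3 → block sizes [3]

Assembling the blocks gives a Jordan form
J =
  [-4,  1,  0]
  [ 0, -4,  1]
  [ 0,  0, -4]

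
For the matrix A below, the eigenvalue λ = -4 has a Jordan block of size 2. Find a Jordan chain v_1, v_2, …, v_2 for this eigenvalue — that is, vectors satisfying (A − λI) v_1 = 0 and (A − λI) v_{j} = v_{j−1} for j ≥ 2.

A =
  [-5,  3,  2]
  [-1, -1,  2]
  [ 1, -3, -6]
A Jordan chain for λ = -4 of length 2:
v_1 = (-1, -1, 1)ᵀ
v_2 = (1, 0, 0)ᵀ

Let N = A − (-4)·I. We want v_2 with N^2 v_2 = 0 but N^1 v_2 ≠ 0; then v_{j-1} := N · v_j for j = 2, …, 2.

Pick v_2 = (1, 0, 0)ᵀ.
Then v_1 = N · v_2 = (-1, -1, 1)ᵀ.

Sanity check: (A − (-4)·I) v_1 = (0, 0, 0)ᵀ = 0. ✓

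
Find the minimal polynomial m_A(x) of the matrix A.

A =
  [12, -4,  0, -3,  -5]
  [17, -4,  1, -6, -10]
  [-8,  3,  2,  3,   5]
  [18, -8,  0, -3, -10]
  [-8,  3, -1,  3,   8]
x^3 - 9*x^2 + 27*x - 27

The characteristic polynomial is χ_A(x) = (x - 3)^5, so the eigenvalues are known. The minimal polynomial is
  m_A(x) = Π_λ (x − λ)^{k_λ}
where k_λ is the size of the *largest* Jordan block for λ (equivalently, the smallest k with (A − λI)^k v = 0 for every generalised eigenvector v of λ).

  λ = 3: largest Jordan block has size 3, contributing (x − 3)^3

So m_A(x) = (x - 3)^3 = x^3 - 9*x^2 + 27*x - 27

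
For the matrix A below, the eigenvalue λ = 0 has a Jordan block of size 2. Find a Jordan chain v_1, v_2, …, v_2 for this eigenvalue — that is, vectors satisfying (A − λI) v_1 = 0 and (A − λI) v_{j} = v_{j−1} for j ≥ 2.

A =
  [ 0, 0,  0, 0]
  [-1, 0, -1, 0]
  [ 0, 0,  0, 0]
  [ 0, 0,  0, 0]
A Jordan chain for λ = 0 of length 2:
v_1 = (0, -1, 0, 0)ᵀ
v_2 = (1, 0, 0, 0)ᵀ

Let N = A − (0)·I. We want v_2 with N^2 v_2 = 0 but N^1 v_2 ≠ 0; then v_{j-1} := N · v_j for j = 2, …, 2.

Pick v_2 = (1, 0, 0, 0)ᵀ.
Then v_1 = N · v_2 = (0, -1, 0, 0)ᵀ.

Sanity check: (A − (0)·I) v_1 = (0, 0, 0, 0)ᵀ = 0. ✓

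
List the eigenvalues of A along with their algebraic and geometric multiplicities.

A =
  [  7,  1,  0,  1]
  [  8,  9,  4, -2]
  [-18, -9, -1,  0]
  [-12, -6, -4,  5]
λ = 5: alg = 4, geom = 2

Step 1 — factor the characteristic polynomial to read off the algebraic multiplicities:
  χ_A(x) = (x - 5)^4

Step 2 — compute geometric multiplicities via the rank-nullity identity g(λ) = n − rank(A − λI):
  rank(A − (5)·I) = 2, so dim ker(A − (5)·I) = n − 2 = 2

Summary:
  λ = 5: algebraic multiplicity = 4, geometric multiplicity = 2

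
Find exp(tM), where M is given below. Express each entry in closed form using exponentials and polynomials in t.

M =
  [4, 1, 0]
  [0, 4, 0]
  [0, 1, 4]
e^{tM} =
  [exp(4*t), t*exp(4*t), 0]
  [0, exp(4*t), 0]
  [0, t*exp(4*t), exp(4*t)]

Strategy: write M = P · J · P⁻¹ where J is a Jordan canonical form, so e^{tM} = P · e^{tJ} · P⁻¹, and e^{tJ} can be computed block-by-block.

M has Jordan form
J =
  [4, 1, 0]
  [0, 4, 0]
  [0, 0, 4]
(up to reordering of blocks).

Per-block formulas:
  For a 1×1 block at λ = 4: exp(t · [4]) = [e^(4t)].
  For a 2×2 Jordan block J_2(4): exp(t · J_2(4)) = e^(4t)·(I + t·N), where N is the 2×2 nilpotent shift.

After assembling e^{tJ} and conjugating by P, we get:

e^{tM} =
  [exp(4*t), t*exp(4*t), 0]
  [0, exp(4*t), 0]
  [0, t*exp(4*t), exp(4*t)]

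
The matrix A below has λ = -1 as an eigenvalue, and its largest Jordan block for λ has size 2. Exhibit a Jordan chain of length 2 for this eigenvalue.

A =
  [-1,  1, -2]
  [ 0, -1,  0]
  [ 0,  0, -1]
A Jordan chain for λ = -1 of length 2:
v_1 = (1, 0, 0)ᵀ
v_2 = (0, 1, 0)ᵀ

Let N = A − (-1)·I. We want v_2 with N^2 v_2 = 0 but N^1 v_2 ≠ 0; then v_{j-1} := N · v_j for j = 2, …, 2.

Pick v_2 = (0, 1, 0)ᵀ.
Then v_1 = N · v_2 = (1, 0, 0)ᵀ.

Sanity check: (A − (-1)·I) v_1 = (0, 0, 0)ᵀ = 0. ✓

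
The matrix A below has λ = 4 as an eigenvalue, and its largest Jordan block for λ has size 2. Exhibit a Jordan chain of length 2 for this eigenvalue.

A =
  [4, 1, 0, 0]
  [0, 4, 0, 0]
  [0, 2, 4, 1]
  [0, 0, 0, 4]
A Jordan chain for λ = 4 of length 2:
v_1 = (1, 0, 2, 0)ᵀ
v_2 = (0, 1, 0, 0)ᵀ

Let N = A − (4)·I. We want v_2 with N^2 v_2 = 0 but N^1 v_2 ≠ 0; then v_{j-1} := N · v_j for j = 2, …, 2.

Pick v_2 = (0, 1, 0, 0)ᵀ.
Then v_1 = N · v_2 = (1, 0, 2, 0)ᵀ.

Sanity check: (A − (4)·I) v_1 = (0, 0, 0, 0)ᵀ = 0. ✓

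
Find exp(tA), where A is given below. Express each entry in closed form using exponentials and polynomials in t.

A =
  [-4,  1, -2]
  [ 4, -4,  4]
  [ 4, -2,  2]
e^{tA} =
  [-2*t*exp(-2*t) + exp(-2*t), t*exp(-2*t), -2*t*exp(-2*t)]
  [4*t*exp(-2*t), -2*t*exp(-2*t) + exp(-2*t), 4*t*exp(-2*t)]
  [4*t*exp(-2*t), -2*t*exp(-2*t), 4*t*exp(-2*t) + exp(-2*t)]

Strategy: write A = P · J · P⁻¹ where J is a Jordan canonical form, so e^{tA} = P · e^{tJ} · P⁻¹, and e^{tJ} can be computed block-by-block.

A has Jordan form
J =
  [-2,  1,  0]
  [ 0, -2,  0]
  [ 0,  0, -2]
(up to reordering of blocks).

Per-block formulas:
  For a 2×2 Jordan block J_2(-2): exp(t · J_2(-2)) = e^(-2t)·(I + t·N), where N is the 2×2 nilpotent shift.
  For a 1×1 block at λ = -2: exp(t · [-2]) = [e^(-2t)].

After assembling e^{tJ} and conjugating by P, we get:

e^{tA} =
  [-2*t*exp(-2*t) + exp(-2*t), t*exp(-2*t), -2*t*exp(-2*t)]
  [4*t*exp(-2*t), -2*t*exp(-2*t) + exp(-2*t), 4*t*exp(-2*t)]
  [4*t*exp(-2*t), -2*t*exp(-2*t), 4*t*exp(-2*t) + exp(-2*t)]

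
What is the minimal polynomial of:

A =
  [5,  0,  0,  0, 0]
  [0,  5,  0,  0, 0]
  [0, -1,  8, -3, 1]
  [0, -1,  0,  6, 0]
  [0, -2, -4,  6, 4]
x^3 - 17*x^2 + 96*x - 180

The characteristic polynomial is χ_A(x) = (x - 6)^3*(x - 5)^2, so the eigenvalues are known. The minimal polynomial is
  m_A(x) = Π_λ (x − λ)^{k_λ}
where k_λ is the size of the *largest* Jordan block for λ (equivalently, the smallest k with (A − λI)^k v = 0 for every generalised eigenvector v of λ).

  λ = 5: largest Jordan block has size 1, contributing (x − 5)
  λ = 6: largest Jordan block has size 2, contributing (x − 6)^2

So m_A(x) = (x - 6)^2*(x - 5) = x^3 - 17*x^2 + 96*x - 180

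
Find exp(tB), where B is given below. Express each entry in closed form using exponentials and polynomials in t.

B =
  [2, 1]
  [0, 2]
e^{tB} =
  [exp(2*t), t*exp(2*t)]
  [0, exp(2*t)]

Strategy: write B = P · J · P⁻¹ where J is a Jordan canonical form, so e^{tB} = P · e^{tJ} · P⁻¹, and e^{tJ} can be computed block-by-block.

B has Jordan form
J =
  [2, 1]
  [0, 2]
(up to reordering of blocks).

Per-block formulas:
  For a 2×2 Jordan block J_2(2): exp(t · J_2(2)) = e^(2t)·(I + t·N), where N is the 2×2 nilpotent shift.

After assembling e^{tJ} and conjugating by P, we get:

e^{tB} =
  [exp(2*t), t*exp(2*t)]
  [0, exp(2*t)]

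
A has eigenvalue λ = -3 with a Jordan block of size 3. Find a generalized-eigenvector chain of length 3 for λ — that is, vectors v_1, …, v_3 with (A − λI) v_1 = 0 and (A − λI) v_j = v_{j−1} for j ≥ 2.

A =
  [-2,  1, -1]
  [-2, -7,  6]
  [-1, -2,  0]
A Jordan chain for λ = -3 of length 3:
v_1 = (-1, 2, 1)ᵀ
v_2 = (1, -4, -2)ᵀ
v_3 = (0, 1, 0)ᵀ

Let N = A − (-3)·I. We want v_3 with N^3 v_3 = 0 but N^2 v_3 ≠ 0; then v_{j-1} := N · v_j for j = 3, …, 2.

Pick v_3 = (0, 1, 0)ᵀ.
Then v_2 = N · v_3 = (1, -4, -2)ᵀ.
Then v_1 = N · v_2 = (-1, 2, 1)ᵀ.

Sanity check: (A − (-3)·I) v_1 = (0, 0, 0)ᵀ = 0. ✓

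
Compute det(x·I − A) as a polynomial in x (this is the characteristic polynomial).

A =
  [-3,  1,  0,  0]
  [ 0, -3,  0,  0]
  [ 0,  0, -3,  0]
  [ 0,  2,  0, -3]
x^4 + 12*x^3 + 54*x^2 + 108*x + 81

Expanding det(x·I − A) (e.g. by cofactor expansion or by noting that A is similar to its Jordan form J, which has the same characteristic polynomial as A) gives
  χ_A(x) = x^4 + 12*x^3 + 54*x^2 + 108*x + 81
which factors as (x + 3)^4. The eigenvalues (with algebraic multiplicities) are λ = -3 with multiplicity 4.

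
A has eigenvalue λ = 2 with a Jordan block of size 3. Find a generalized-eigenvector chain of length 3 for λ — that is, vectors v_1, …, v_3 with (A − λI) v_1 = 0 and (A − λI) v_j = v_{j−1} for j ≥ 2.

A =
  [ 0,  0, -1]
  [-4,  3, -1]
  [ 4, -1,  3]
A Jordan chain for λ = 2 of length 3:
v_1 = (1, 2, -2)ᵀ
v_2 = (0, 1, -1)ᵀ
v_3 = (0, 1, 0)ᵀ

Let N = A − (2)·I. We want v_3 with N^3 v_3 = 0 but N^2 v_3 ≠ 0; then v_{j-1} := N · v_j for j = 3, …, 2.

Pick v_3 = (0, 1, 0)ᵀ.
Then v_2 = N · v_3 = (0, 1, -1)ᵀ.
Then v_1 = N · v_2 = (1, 2, -2)ᵀ.

Sanity check: (A − (2)·I) v_1 = (0, 0, 0)ᵀ = 0. ✓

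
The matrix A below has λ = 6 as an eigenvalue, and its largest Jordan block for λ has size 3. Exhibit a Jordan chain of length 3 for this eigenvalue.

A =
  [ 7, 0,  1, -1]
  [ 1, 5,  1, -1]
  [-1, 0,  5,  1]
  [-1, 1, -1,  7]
A Jordan chain for λ = 6 of length 3:
v_1 = (1, 0, -1, 0)ᵀ
v_2 = (1, 1, -1, -1)ᵀ
v_3 = (1, 0, 0, 0)ᵀ

Let N = A − (6)·I. We want v_3 with N^3 v_3 = 0 but N^2 v_3 ≠ 0; then v_{j-1} := N · v_j for j = 3, …, 2.

Pick v_3 = (1, 0, 0, 0)ᵀ.
Then v_2 = N · v_3 = (1, 1, -1, -1)ᵀ.
Then v_1 = N · v_2 = (1, 0, -1, 0)ᵀ.

Sanity check: (A − (6)·I) v_1 = (0, 0, 0, 0)ᵀ = 0. ✓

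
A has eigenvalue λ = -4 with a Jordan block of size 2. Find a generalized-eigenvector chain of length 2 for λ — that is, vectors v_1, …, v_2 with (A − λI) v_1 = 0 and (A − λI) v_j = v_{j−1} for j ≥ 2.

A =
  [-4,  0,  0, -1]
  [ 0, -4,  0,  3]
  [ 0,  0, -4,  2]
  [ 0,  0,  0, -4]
A Jordan chain for λ = -4 of length 2:
v_1 = (-1, 3, 2, 0)ᵀ
v_2 = (0, 0, 0, 1)ᵀ

Let N = A − (-4)·I. We want v_2 with N^2 v_2 = 0 but N^1 v_2 ≠ 0; then v_{j-1} := N · v_j for j = 2, …, 2.

Pick v_2 = (0, 0, 0, 1)ᵀ.
Then v_1 = N · v_2 = (-1, 3, 2, 0)ᵀ.

Sanity check: (A − (-4)·I) v_1 = (0, 0, 0, 0)ᵀ = 0. ✓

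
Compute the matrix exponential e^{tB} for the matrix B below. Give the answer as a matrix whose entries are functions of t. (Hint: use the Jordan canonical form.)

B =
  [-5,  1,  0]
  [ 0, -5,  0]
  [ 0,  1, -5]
e^{tB} =
  [exp(-5*t), t*exp(-5*t), 0]
  [0, exp(-5*t), 0]
  [0, t*exp(-5*t), exp(-5*t)]

Strategy: write B = P · J · P⁻¹ where J is a Jordan canonical form, so e^{tB} = P · e^{tJ} · P⁻¹, and e^{tJ} can be computed block-by-block.

B has Jordan form
J =
  [-5,  1,  0]
  [ 0, -5,  0]
  [ 0,  0, -5]
(up to reordering of blocks).

Per-block formulas:
  For a 1×1 block at λ = -5: exp(t · [-5]) = [e^(-5t)].
  For a 2×2 Jordan block J_2(-5): exp(t · J_2(-5)) = e^(-5t)·(I + t·N), where N is the 2×2 nilpotent shift.

After assembling e^{tJ} and conjugating by P, we get:

e^{tB} =
  [exp(-5*t), t*exp(-5*t), 0]
  [0, exp(-5*t), 0]
  [0, t*exp(-5*t), exp(-5*t)]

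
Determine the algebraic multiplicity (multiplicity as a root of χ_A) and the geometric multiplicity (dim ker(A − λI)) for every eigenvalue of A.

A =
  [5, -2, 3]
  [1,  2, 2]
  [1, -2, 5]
λ = 4: alg = 3, geom = 1

Step 1 — factor the characteristic polynomial to read off the algebraic multiplicities:
  χ_A(x) = (x - 4)^3

Step 2 — compute geometric multiplicities via the rank-nullity identity g(λ) = n − rank(A − λI):
  rank(A − (4)·I) = 2, so dim ker(A − (4)·I) = n − 2 = 1

Summary:
  λ = 4: algebraic multiplicity = 3, geometric multiplicity = 1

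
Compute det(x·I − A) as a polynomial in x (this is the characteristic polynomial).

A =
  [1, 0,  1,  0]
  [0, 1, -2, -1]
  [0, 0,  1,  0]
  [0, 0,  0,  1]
x^4 - 4*x^3 + 6*x^2 - 4*x + 1

Expanding det(x·I − A) (e.g. by cofactor expansion or by noting that A is similar to its Jordan form J, which has the same characteristic polynomial as A) gives
  χ_A(x) = x^4 - 4*x^3 + 6*x^2 - 4*x + 1
which factors as (x - 1)^4. The eigenvalues (with algebraic multiplicities) are λ = 1 with multiplicity 4.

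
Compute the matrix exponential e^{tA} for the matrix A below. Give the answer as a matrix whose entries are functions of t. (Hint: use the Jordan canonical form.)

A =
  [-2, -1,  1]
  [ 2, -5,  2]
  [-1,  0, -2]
e^{tA} =
  [-t^2*exp(-3*t) + t*exp(-3*t) + exp(-3*t), t^2*exp(-3*t)/2 - t*exp(-3*t), t*exp(-3*t)]
  [-2*t^2*exp(-3*t) + 2*t*exp(-3*t), t^2*exp(-3*t) - 2*t*exp(-3*t) + exp(-3*t), 2*t*exp(-3*t)]
  [-t^2*exp(-3*t) - t*exp(-3*t), t^2*exp(-3*t)/2, t*exp(-3*t) + exp(-3*t)]

Strategy: write A = P · J · P⁻¹ where J is a Jordan canonical form, so e^{tA} = P · e^{tJ} · P⁻¹, and e^{tJ} can be computed block-by-block.

A has Jordan form
J =
  [-3,  1,  0]
  [ 0, -3,  1]
  [ 0,  0, -3]
(up to reordering of blocks).

Per-block formulas:
  For a 3×3 Jordan block J_3(-3): exp(t · J_3(-3)) = e^(-3t)·(I + t·N + (t^2/2)·N^2), where N is the 3×3 nilpotent shift.

After assembling e^{tJ} and conjugating by P, we get:

e^{tA} =
  [-t^2*exp(-3*t) + t*exp(-3*t) + exp(-3*t), t^2*exp(-3*t)/2 - t*exp(-3*t), t*exp(-3*t)]
  [-2*t^2*exp(-3*t) + 2*t*exp(-3*t), t^2*exp(-3*t) - 2*t*exp(-3*t) + exp(-3*t), 2*t*exp(-3*t)]
  [-t^2*exp(-3*t) - t*exp(-3*t), t^2*exp(-3*t)/2, t*exp(-3*t) + exp(-3*t)]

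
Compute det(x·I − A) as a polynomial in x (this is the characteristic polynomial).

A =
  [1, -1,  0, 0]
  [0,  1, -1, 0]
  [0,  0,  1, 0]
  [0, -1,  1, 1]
x^4 - 4*x^3 + 6*x^2 - 4*x + 1

Expanding det(x·I − A) (e.g. by cofactor expansion or by noting that A is similar to its Jordan form J, which has the same characteristic polynomial as A) gives
  χ_A(x) = x^4 - 4*x^3 + 6*x^2 - 4*x + 1
which factors as (x - 1)^4. The eigenvalues (with algebraic multiplicities) are λ = 1 with multiplicity 4.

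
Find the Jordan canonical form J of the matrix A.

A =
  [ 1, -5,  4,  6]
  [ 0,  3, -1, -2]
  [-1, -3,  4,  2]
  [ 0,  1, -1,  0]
J_3(2) ⊕ J_1(2)

The characteristic polynomial is
  det(x·I − A) = x^4 - 8*x^3 + 24*x^2 - 32*x + 16 = (x - 2)^4

Eigenvalues and multiplicities (the geometric multiplicity of λ is n − rank(A − λI), which equals the number of Jordan blocks for λ):
  λ = 2: algebraic multiplicity = 4, geometric multiplicity = 2

Determining the block sizes for each eigenvalue:
  λ = 2: with am = 4 and gm = 2, the partition is not yet determined (e.g. several partitions of 4 into 2 parts exist). Let N = A − (2)·I. Computing rank(N^1) = 2, rank(N^2) = 1, rank(N^3) = 0; the number of blocks of size ≥ j is rank(N^{j−1}) − rank(N^j), giving [2, 1, 1]. So we have 1 block(s) of size 3, 1 block(s) of size 1 → block sizes [3, 1]

Assembling the blocks gives a Jordan form
J =
  [2, 1, 0, 0]
  [0, 2, 1, 0]
  [0, 0, 2, 0]
  [0, 0, 0, 2]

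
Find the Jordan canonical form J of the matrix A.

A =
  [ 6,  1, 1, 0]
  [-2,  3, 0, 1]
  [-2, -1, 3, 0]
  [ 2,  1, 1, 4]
J_3(4) ⊕ J_1(4)

The characteristic polynomial is
  det(x·I − A) = x^4 - 16*x^3 + 96*x^2 - 256*x + 256 = (x - 4)^4

Eigenvalues and multiplicities (the geometric multiplicity of λ is n − rank(A − λI), which equals the number of Jordan blocks for λ):
  λ = 4: algebraic multiplicity = 4, geometric multiplicity = 2

Determining the block sizes for each eigenvalue:
  λ = 4: with am = 4 and gm = 2, the partition is not yet determined (e.g. several partitions of 4 into 2 parts exist). Let N = A − (4)·I. Computing rank(N^1) = 2, rank(N^2) = 1, rank(N^3) = 0; the number of blocks of size ≥ j is rank(N^{j−1}) − rank(N^j), giving [2, 1, 1]. So we have 1 block(s) of size 3, 1 block(s) of size 1 → block sizes [3, 1]

Assembling the blocks gives a Jordan form
J =
  [4, 1, 0, 0]
  [0, 4, 1, 0]
  [0, 0, 4, 0]
  [0, 0, 0, 4]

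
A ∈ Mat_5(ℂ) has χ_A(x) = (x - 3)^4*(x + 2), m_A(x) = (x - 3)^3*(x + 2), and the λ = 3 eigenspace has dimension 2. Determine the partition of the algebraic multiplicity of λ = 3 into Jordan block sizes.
Block sizes for λ = 3: [3, 1]

Step 1 — from the characteristic polynomial, algebraic multiplicity of λ = 3 is 4. From dim ker(A − (3)·I) = 2, there are exactly 2 Jordan blocks for λ = 3.
Step 2 — from the minimal polynomial, the factor (x − 3)^3 tells us the largest block for λ = 3 has size 3.
Step 3 — with total size 4, 2 blocks, and largest block 3, the block sizes (in nonincreasing order) are [3, 1].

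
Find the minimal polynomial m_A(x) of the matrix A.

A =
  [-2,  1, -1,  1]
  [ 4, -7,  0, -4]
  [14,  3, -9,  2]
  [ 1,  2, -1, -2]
x^2 + 10*x + 25

The characteristic polynomial is χ_A(x) = (x + 5)^4, so the eigenvalues are known. The minimal polynomial is
  m_A(x) = Π_λ (x − λ)^{k_λ}
where k_λ is the size of the *largest* Jordan block for λ (equivalently, the smallest k with (A − λI)^k v = 0 for every generalised eigenvector v of λ).

  λ = -5: largest Jordan block has size 2, contributing (x + 5)^2

So m_A(x) = (x + 5)^2 = x^2 + 10*x + 25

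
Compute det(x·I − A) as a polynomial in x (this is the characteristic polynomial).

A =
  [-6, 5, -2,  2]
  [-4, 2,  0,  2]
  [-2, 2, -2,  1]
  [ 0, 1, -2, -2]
x^4 + 8*x^3 + 24*x^2 + 32*x + 16

Expanding det(x·I − A) (e.g. by cofactor expansion or by noting that A is similar to its Jordan form J, which has the same characteristic polynomial as A) gives
  χ_A(x) = x^4 + 8*x^3 + 24*x^2 + 32*x + 16
which factors as (x + 2)^4. The eigenvalues (with algebraic multiplicities) are λ = -2 with multiplicity 4.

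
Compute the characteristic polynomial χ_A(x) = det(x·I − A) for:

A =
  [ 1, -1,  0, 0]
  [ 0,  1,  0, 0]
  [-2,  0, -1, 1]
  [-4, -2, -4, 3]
x^4 - 4*x^3 + 6*x^2 - 4*x + 1

Expanding det(x·I − A) (e.g. by cofactor expansion or by noting that A is similar to its Jordan form J, which has the same characteristic polynomial as A) gives
  χ_A(x) = x^4 - 4*x^3 + 6*x^2 - 4*x + 1
which factors as (x - 1)^4. The eigenvalues (with algebraic multiplicities) are λ = 1 with multiplicity 4.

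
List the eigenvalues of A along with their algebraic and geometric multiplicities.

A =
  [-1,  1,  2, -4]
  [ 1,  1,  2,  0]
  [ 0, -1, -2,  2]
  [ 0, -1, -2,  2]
λ = 0: alg = 4, geom = 2

Step 1 — factor the characteristic polynomial to read off the algebraic multiplicities:
  χ_A(x) = x^4

Step 2 — compute geometric multiplicities via the rank-nullity identity g(λ) = n − rank(A − λI):
  rank(A − (0)·I) = 2, so dim ker(A − (0)·I) = n − 2 = 2

Summary:
  λ = 0: algebraic multiplicity = 4, geometric multiplicity = 2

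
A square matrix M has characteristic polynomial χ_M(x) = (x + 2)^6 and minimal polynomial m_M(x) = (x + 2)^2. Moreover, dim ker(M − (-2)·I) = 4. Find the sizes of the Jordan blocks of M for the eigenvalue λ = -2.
Block sizes for λ = -2: [2, 2, 1, 1]

Step 1 — from the characteristic polynomial, algebraic multiplicity of λ = -2 is 6. From dim ker(M − (-2)·I) = 4, there are exactly 4 Jordan blocks for λ = -2.
Step 2 — from the minimal polynomial, the factor (x + 2)^2 tells us the largest block for λ = -2 has size 2.
Step 3 — with total size 6, 4 blocks, and largest block 2, the block sizes (in nonincreasing order) are [2, 2, 1, 1].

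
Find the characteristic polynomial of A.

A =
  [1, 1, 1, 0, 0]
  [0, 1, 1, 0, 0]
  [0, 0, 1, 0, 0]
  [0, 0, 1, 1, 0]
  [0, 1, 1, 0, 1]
x^5 - 5*x^4 + 10*x^3 - 10*x^2 + 5*x - 1

Expanding det(x·I − A) (e.g. by cofactor expansion or by noting that A is similar to its Jordan form J, which has the same characteristic polynomial as A) gives
  χ_A(x) = x^5 - 5*x^4 + 10*x^3 - 10*x^2 + 5*x - 1
which factors as (x - 1)^5. The eigenvalues (with algebraic multiplicities) are λ = 1 with multiplicity 5.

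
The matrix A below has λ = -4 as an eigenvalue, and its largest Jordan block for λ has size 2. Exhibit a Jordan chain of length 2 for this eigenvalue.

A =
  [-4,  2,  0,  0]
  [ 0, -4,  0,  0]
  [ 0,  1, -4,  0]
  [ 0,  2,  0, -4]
A Jordan chain for λ = -4 of length 2:
v_1 = (2, 0, 1, 2)ᵀ
v_2 = (0, 1, 0, 0)ᵀ

Let N = A − (-4)·I. We want v_2 with N^2 v_2 = 0 but N^1 v_2 ≠ 0; then v_{j-1} := N · v_j for j = 2, …, 2.

Pick v_2 = (0, 1, 0, 0)ᵀ.
Then v_1 = N · v_2 = (2, 0, 1, 2)ᵀ.

Sanity check: (A − (-4)·I) v_1 = (0, 0, 0, 0)ᵀ = 0. ✓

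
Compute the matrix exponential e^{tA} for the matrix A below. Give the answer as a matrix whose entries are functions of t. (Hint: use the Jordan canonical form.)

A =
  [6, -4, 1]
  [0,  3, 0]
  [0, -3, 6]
e^{tA} =
  [exp(6*t), -t*exp(6*t) - exp(6*t) + exp(3*t), t*exp(6*t)]
  [0, exp(3*t), 0]
  [0, -exp(6*t) + exp(3*t), exp(6*t)]

Strategy: write A = P · J · P⁻¹ where J is a Jordan canonical form, so e^{tA} = P · e^{tJ} · P⁻¹, and e^{tJ} can be computed block-by-block.

A has Jordan form
J =
  [3, 0, 0]
  [0, 6, 1]
  [0, 0, 6]
(up to reordering of blocks).

Per-block formulas:
  For a 1×1 block at λ = 3: exp(t · [3]) = [e^(3t)].
  For a 2×2 Jordan block J_2(6): exp(t · J_2(6)) = e^(6t)·(I + t·N), where N is the 2×2 nilpotent shift.

After assembling e^{tJ} and conjugating by P, we get:

e^{tA} =
  [exp(6*t), -t*exp(6*t) - exp(6*t) + exp(3*t), t*exp(6*t)]
  [0, exp(3*t), 0]
  [0, -exp(6*t) + exp(3*t), exp(6*t)]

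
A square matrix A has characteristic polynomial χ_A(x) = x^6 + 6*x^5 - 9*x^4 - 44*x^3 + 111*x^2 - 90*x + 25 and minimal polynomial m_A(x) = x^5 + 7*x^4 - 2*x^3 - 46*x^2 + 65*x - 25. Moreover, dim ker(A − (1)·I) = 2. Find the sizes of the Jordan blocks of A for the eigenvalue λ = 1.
Block sizes for λ = 1: [3, 1]

Step 1 — from the characteristic polynomial, algebraic multiplicity of λ = 1 is 4. From dim ker(A − (1)·I) = 2, there are exactly 2 Jordan blocks for λ = 1.
Step 2 — from the minimal polynomial, the factor (x − 1)^3 tells us the largest block for λ = 1 has size 3.
Step 3 — with total size 4, 2 blocks, and largest block 3, the block sizes (in nonincreasing order) are [3, 1].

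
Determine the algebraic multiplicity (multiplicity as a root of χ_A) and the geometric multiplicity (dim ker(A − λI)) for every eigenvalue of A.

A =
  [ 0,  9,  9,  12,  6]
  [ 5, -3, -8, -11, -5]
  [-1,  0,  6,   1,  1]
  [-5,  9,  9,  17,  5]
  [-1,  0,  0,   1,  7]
λ = 3: alg = 1, geom = 1; λ = 6: alg = 4, geom = 2

Step 1 — factor the characteristic polynomial to read off the algebraic multiplicities:
  χ_A(x) = (x - 6)^4*(x - 3)

Step 2 — compute geometric multiplicities via the rank-nullity identity g(λ) = n − rank(A − λI):
  rank(A − (3)·I) = 4, so dim ker(A − (3)·I) = n − 4 = 1
  rank(A − (6)·I) = 3, so dim ker(A − (6)·I) = n − 3 = 2

Summary:
  λ = 3: algebraic multiplicity = 1, geometric multiplicity = 1
  λ = 6: algebraic multiplicity = 4, geometric multiplicity = 2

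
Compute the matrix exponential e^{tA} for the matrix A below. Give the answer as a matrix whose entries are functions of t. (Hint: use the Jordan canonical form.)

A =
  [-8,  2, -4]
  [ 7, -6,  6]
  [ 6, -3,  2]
e^{tA} =
  [3*t^2*exp(-4*t) - 4*t*exp(-4*t) + exp(-4*t), 2*t*exp(-4*t), 2*t^2*exp(-4*t) - 4*t*exp(-4*t)]
  [-3*t^2*exp(-4*t) + 7*t*exp(-4*t), -2*t*exp(-4*t) + exp(-4*t), -2*t^2*exp(-4*t) + 6*t*exp(-4*t)]
  [-9*t^2*exp(-4*t)/2 + 6*t*exp(-4*t), -3*t*exp(-4*t), -3*t^2*exp(-4*t) + 6*t*exp(-4*t) + exp(-4*t)]

Strategy: write A = P · J · P⁻¹ where J is a Jordan canonical form, so e^{tA} = P · e^{tJ} · P⁻¹, and e^{tJ} can be computed block-by-block.

A has Jordan form
J =
  [-4,  1,  0]
  [ 0, -4,  1]
  [ 0,  0, -4]
(up to reordering of blocks).

Per-block formulas:
  For a 3×3 Jordan block J_3(-4): exp(t · J_3(-4)) = e^(-4t)·(I + t·N + (t^2/2)·N^2), where N is the 3×3 nilpotent shift.

After assembling e^{tJ} and conjugating by P, we get:

e^{tA} =
  [3*t^2*exp(-4*t) - 4*t*exp(-4*t) + exp(-4*t), 2*t*exp(-4*t), 2*t^2*exp(-4*t) - 4*t*exp(-4*t)]
  [-3*t^2*exp(-4*t) + 7*t*exp(-4*t), -2*t*exp(-4*t) + exp(-4*t), -2*t^2*exp(-4*t) + 6*t*exp(-4*t)]
  [-9*t^2*exp(-4*t)/2 + 6*t*exp(-4*t), -3*t*exp(-4*t), -3*t^2*exp(-4*t) + 6*t*exp(-4*t) + exp(-4*t)]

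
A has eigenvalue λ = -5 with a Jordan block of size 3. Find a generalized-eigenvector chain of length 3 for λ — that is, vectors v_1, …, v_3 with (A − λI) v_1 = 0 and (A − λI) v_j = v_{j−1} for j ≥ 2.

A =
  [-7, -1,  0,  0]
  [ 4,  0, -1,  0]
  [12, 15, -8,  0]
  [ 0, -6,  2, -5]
A Jordan chain for λ = -5 of length 3:
v_1 = (-3, 6, 18, 0)ᵀ
v_2 = (-1, 5, 15, -6)ᵀ
v_3 = (0, 1, 0, 0)ᵀ

Let N = A − (-5)·I. We want v_3 with N^3 v_3 = 0 but N^2 v_3 ≠ 0; then v_{j-1} := N · v_j for j = 3, …, 2.

Pick v_3 = (0, 1, 0, 0)ᵀ.
Then v_2 = N · v_3 = (-1, 5, 15, -6)ᵀ.
Then v_1 = N · v_2 = (-3, 6, 18, 0)ᵀ.

Sanity check: (A − (-5)·I) v_1 = (0, 0, 0, 0)ᵀ = 0. ✓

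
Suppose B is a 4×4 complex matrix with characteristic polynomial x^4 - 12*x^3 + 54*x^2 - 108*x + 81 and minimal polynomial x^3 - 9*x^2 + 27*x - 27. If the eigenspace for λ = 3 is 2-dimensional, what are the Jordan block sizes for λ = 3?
Block sizes for λ = 3: [3, 1]

Step 1 — from the characteristic polynomial, algebraic multiplicity of λ = 3 is 4. From dim ker(B − (3)·I) = 2, there are exactly 2 Jordan blocks for λ = 3.
Step 2 — from the minimal polynomial, the factor (x − 3)^3 tells us the largest block for λ = 3 has size 3.
Step 3 — with total size 4, 2 blocks, and largest block 3, the block sizes (in nonincreasing order) are [3, 1].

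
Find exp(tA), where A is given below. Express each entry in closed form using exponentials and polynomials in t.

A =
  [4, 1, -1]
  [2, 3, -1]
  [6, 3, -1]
e^{tA} =
  [2*t*exp(2*t) + exp(2*t), t*exp(2*t), -t*exp(2*t)]
  [2*t*exp(2*t), t*exp(2*t) + exp(2*t), -t*exp(2*t)]
  [6*t*exp(2*t), 3*t*exp(2*t), -3*t*exp(2*t) + exp(2*t)]

Strategy: write A = P · J · P⁻¹ where J is a Jordan canonical form, so e^{tA} = P · e^{tJ} · P⁻¹, and e^{tJ} can be computed block-by-block.

A has Jordan form
J =
  [2, 1, 0]
  [0, 2, 0]
  [0, 0, 2]
(up to reordering of blocks).

Per-block formulas:
  For a 1×1 block at λ = 2: exp(t · [2]) = [e^(2t)].
  For a 2×2 Jordan block J_2(2): exp(t · J_2(2)) = e^(2t)·(I + t·N), where N is the 2×2 nilpotent shift.

After assembling e^{tJ} and conjugating by P, we get:

e^{tA} =
  [2*t*exp(2*t) + exp(2*t), t*exp(2*t), -t*exp(2*t)]
  [2*t*exp(2*t), t*exp(2*t) + exp(2*t), -t*exp(2*t)]
  [6*t*exp(2*t), 3*t*exp(2*t), -3*t*exp(2*t) + exp(2*t)]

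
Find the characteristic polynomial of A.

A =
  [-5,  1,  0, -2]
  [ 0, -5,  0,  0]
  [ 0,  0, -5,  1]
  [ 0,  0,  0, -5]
x^4 + 20*x^3 + 150*x^2 + 500*x + 625

Expanding det(x·I − A) (e.g. by cofactor expansion or by noting that A is similar to its Jordan form J, which has the same characteristic polynomial as A) gives
  χ_A(x) = x^4 + 20*x^3 + 150*x^2 + 500*x + 625
which factors as (x + 5)^4. The eigenvalues (with algebraic multiplicities) are λ = -5 with multiplicity 4.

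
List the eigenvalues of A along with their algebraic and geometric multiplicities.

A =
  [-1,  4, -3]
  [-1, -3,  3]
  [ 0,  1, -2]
λ = -2: alg = 3, geom = 1

Step 1 — factor the characteristic polynomial to read off the algebraic multiplicities:
  χ_A(x) = (x + 2)^3

Step 2 — compute geometric multiplicities via the rank-nullity identity g(λ) = n − rank(A − λI):
  rank(A − (-2)·I) = 2, so dim ker(A − (-2)·I) = n − 2 = 1

Summary:
  λ = -2: algebraic multiplicity = 3, geometric multiplicity = 1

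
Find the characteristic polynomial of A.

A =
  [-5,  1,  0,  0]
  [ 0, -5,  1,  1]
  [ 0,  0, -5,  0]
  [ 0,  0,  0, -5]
x^4 + 20*x^3 + 150*x^2 + 500*x + 625

Expanding det(x·I − A) (e.g. by cofactor expansion or by noting that A is similar to its Jordan form J, which has the same characteristic polynomial as A) gives
  χ_A(x) = x^4 + 20*x^3 + 150*x^2 + 500*x + 625
which factors as (x + 5)^4. The eigenvalues (with algebraic multiplicities) are λ = -5 with multiplicity 4.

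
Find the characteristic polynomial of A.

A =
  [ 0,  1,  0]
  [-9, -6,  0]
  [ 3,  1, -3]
x^3 + 9*x^2 + 27*x + 27

Expanding det(x·I − A) (e.g. by cofactor expansion or by noting that A is similar to its Jordan form J, which has the same characteristic polynomial as A) gives
  χ_A(x) = x^3 + 9*x^2 + 27*x + 27
which factors as (x + 3)^3. The eigenvalues (with algebraic multiplicities) are λ = -3 with multiplicity 3.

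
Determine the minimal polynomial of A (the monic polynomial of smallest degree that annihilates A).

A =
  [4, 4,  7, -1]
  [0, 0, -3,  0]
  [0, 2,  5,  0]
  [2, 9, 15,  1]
x^3 - 7*x^2 + 16*x - 12

The characteristic polynomial is χ_A(x) = (x - 3)^2*(x - 2)^2, so the eigenvalues are known. The minimal polynomial is
  m_A(x) = Π_λ (x − λ)^{k_λ}
where k_λ is the size of the *largest* Jordan block for λ (equivalently, the smallest k with (A − λI)^k v = 0 for every generalised eigenvector v of λ).

  λ = 2: largest Jordan block has size 2, contributing (x − 2)^2
  λ = 3: largest Jordan block has size 1, contributing (x − 3)

So m_A(x) = (x - 3)*(x - 2)^2 = x^3 - 7*x^2 + 16*x - 12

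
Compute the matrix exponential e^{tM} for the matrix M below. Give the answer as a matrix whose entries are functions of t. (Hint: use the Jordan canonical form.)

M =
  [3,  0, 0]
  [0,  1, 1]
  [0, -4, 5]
e^{tM} =
  [exp(3*t), 0, 0]
  [0, -2*t*exp(3*t) + exp(3*t), t*exp(3*t)]
  [0, -4*t*exp(3*t), 2*t*exp(3*t) + exp(3*t)]

Strategy: write M = P · J · P⁻¹ where J is a Jordan canonical form, so e^{tM} = P · e^{tJ} · P⁻¹, and e^{tJ} can be computed block-by-block.

M has Jordan form
J =
  [3, 1, 0]
  [0, 3, 0]
  [0, 0, 3]
(up to reordering of blocks).

Per-block formulas:
  For a 1×1 block at λ = 3: exp(t · [3]) = [e^(3t)].
  For a 2×2 Jordan block J_2(3): exp(t · J_2(3)) = e^(3t)·(I + t·N), where N is the 2×2 nilpotent shift.

After assembling e^{tJ} and conjugating by P, we get:

e^{tM} =
  [exp(3*t), 0, 0]
  [0, -2*t*exp(3*t) + exp(3*t), t*exp(3*t)]
  [0, -4*t*exp(3*t), 2*t*exp(3*t) + exp(3*t)]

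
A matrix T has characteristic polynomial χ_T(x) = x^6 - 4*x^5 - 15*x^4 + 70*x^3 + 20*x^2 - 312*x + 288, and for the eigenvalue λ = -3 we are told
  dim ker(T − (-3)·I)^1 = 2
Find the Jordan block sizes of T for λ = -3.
Block sizes for λ = -3: [1, 1]

From the dimensions of kernels of powers, the number of Jordan blocks of size at least j is d_j − d_{j−1} where d_j = dim ker(N^j) (with d_0 = 0). Computing the differences gives [2].
The number of blocks of size exactly k is (#blocks of size ≥ k) − (#blocks of size ≥ k + 1), so the partition is: 2 block(s) of size 1.
In nonincreasing order the block sizes are [1, 1].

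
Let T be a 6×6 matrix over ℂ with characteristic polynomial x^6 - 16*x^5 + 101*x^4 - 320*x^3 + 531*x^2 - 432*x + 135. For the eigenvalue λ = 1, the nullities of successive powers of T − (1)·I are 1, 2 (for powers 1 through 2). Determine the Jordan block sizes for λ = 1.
Block sizes for λ = 1: [2]

From the dimensions of kernels of powers, the number of Jordan blocks of size at least j is d_j − d_{j−1} where d_j = dim ker(N^j) (with d_0 = 0). Computing the differences gives [1, 1].
The number of blocks of size exactly k is (#blocks of size ≥ k) − (#blocks of size ≥ k + 1), so the partition is: 1 block(s) of size 2.
In nonincreasing order the block sizes are [2].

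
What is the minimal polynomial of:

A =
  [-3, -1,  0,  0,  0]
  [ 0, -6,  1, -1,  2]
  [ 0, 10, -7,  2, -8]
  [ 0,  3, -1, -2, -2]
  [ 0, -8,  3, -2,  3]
x^3 + 9*x^2 + 27*x + 27

The characteristic polynomial is χ_A(x) = (x + 3)^5, so the eigenvalues are known. The minimal polynomial is
  m_A(x) = Π_λ (x − λ)^{k_λ}
where k_λ is the size of the *largest* Jordan block for λ (equivalently, the smallest k with (A − λI)^k v = 0 for every generalised eigenvector v of λ).

  λ = -3: largest Jordan block has size 3, contributing (x + 3)^3

So m_A(x) = (x + 3)^3 = x^3 + 9*x^2 + 27*x + 27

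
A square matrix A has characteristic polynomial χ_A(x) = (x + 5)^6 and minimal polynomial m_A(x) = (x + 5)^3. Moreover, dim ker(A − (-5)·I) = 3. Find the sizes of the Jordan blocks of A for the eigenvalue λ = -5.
Block sizes for λ = -5: [3, 2, 1]

Step 1 — from the characteristic polynomial, algebraic multiplicity of λ = -5 is 6. From dim ker(A − (-5)·I) = 3, there are exactly 3 Jordan blocks for λ = -5.
Step 2 — from the minimal polynomial, the factor (x + 5)^3 tells us the largest block for λ = -5 has size 3.
Step 3 — with total size 6, 3 blocks, and largest block 3, the block sizes (in nonincreasing order) are [3, 2, 1].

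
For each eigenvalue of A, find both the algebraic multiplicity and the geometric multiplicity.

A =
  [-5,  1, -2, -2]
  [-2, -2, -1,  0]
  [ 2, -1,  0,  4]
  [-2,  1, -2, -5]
λ = -3: alg = 4, geom = 2

Step 1 — factor the characteristic polynomial to read off the algebraic multiplicities:
  χ_A(x) = (x + 3)^4

Step 2 — compute geometric multiplicities via the rank-nullity identity g(λ) = n − rank(A − λI):
  rank(A − (-3)·I) = 2, so dim ker(A − (-3)·I) = n − 2 = 2

Summary:
  λ = -3: algebraic multiplicity = 4, geometric multiplicity = 2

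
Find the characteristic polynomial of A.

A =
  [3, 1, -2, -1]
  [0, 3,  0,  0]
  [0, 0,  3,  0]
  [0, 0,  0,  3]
x^4 - 12*x^3 + 54*x^2 - 108*x + 81

Expanding det(x·I − A) (e.g. by cofactor expansion or by noting that A is similar to its Jordan form J, which has the same characteristic polynomial as A) gives
  χ_A(x) = x^4 - 12*x^3 + 54*x^2 - 108*x + 81
which factors as (x - 3)^4. The eigenvalues (with algebraic multiplicities) are λ = 3 with multiplicity 4.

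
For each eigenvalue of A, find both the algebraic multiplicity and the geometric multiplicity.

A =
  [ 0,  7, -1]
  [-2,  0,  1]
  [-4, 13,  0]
λ = -2: alg = 1, geom = 1; λ = 1: alg = 2, geom = 1

Step 1 — factor the characteristic polynomial to read off the algebraic multiplicities:
  χ_A(x) = (x - 1)^2*(x + 2)

Step 2 — compute geometric multiplicities via the rank-nullity identity g(λ) = n − rank(A − λI):
  rank(A − (-2)·I) = 2, so dim ker(A − (-2)·I) = n − 2 = 1
  rank(A − (1)·I) = 2, so dim ker(A − (1)·I) = n − 2 = 1

Summary:
  λ = -2: algebraic multiplicity = 1, geometric multiplicity = 1
  λ = 1: algebraic multiplicity = 2, geometric multiplicity = 1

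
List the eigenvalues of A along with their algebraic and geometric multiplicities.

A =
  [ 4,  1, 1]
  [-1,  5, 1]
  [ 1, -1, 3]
λ = 4: alg = 3, geom = 1

Step 1 — factor the characteristic polynomial to read off the algebraic multiplicities:
  χ_A(x) = (x - 4)^3

Step 2 — compute geometric multiplicities via the rank-nullity identity g(λ) = n − rank(A − λI):
  rank(A − (4)·I) = 2, so dim ker(A − (4)·I) = n − 2 = 1

Summary:
  λ = 4: algebraic multiplicity = 3, geometric multiplicity = 1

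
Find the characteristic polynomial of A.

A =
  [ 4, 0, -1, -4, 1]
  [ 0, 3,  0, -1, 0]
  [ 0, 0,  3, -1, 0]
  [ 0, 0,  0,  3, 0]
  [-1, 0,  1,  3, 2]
x^5 - 15*x^4 + 90*x^3 - 270*x^2 + 405*x - 243

Expanding det(x·I − A) (e.g. by cofactor expansion or by noting that A is similar to its Jordan form J, which has the same characteristic polynomial as A) gives
  χ_A(x) = x^5 - 15*x^4 + 90*x^3 - 270*x^2 + 405*x - 243
which factors as (x - 3)^5. The eigenvalues (with algebraic multiplicities) are λ = 3 with multiplicity 5.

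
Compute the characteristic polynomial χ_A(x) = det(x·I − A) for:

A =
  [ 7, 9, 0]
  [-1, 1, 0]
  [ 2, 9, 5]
x^3 - 13*x^2 + 56*x - 80

Expanding det(x·I − A) (e.g. by cofactor expansion or by noting that A is similar to its Jordan form J, which has the same characteristic polynomial as A) gives
  χ_A(x) = x^3 - 13*x^2 + 56*x - 80
which factors as (x - 5)*(x - 4)^2. The eigenvalues (with algebraic multiplicities) are λ = 4 with multiplicity 2, λ = 5 with multiplicity 1.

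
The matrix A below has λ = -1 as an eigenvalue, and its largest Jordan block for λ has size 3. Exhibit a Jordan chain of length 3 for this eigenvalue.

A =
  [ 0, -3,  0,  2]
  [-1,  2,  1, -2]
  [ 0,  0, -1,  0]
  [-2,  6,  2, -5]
A Jordan chain for λ = -1 of length 3:
v_1 = (1, -1, 0, -2)ᵀ
v_2 = (0, 1, 0, 2)ᵀ
v_3 = (0, 0, 1, 0)ᵀ

Let N = A − (-1)·I. We want v_3 with N^3 v_3 = 0 but N^2 v_3 ≠ 0; then v_{j-1} := N · v_j for j = 3, …, 2.

Pick v_3 = (0, 0, 1, 0)ᵀ.
Then v_2 = N · v_3 = (0, 1, 0, 2)ᵀ.
Then v_1 = N · v_2 = (1, -1, 0, -2)ᵀ.

Sanity check: (A − (-1)·I) v_1 = (0, 0, 0, 0)ᵀ = 0. ✓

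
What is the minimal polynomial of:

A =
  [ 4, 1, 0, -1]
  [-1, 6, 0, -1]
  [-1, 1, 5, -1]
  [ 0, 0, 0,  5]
x^2 - 10*x + 25

The characteristic polynomial is χ_A(x) = (x - 5)^4, so the eigenvalues are known. The minimal polynomial is
  m_A(x) = Π_λ (x − λ)^{k_λ}
where k_λ is the size of the *largest* Jordan block for λ (equivalently, the smallest k with (A − λI)^k v = 0 for every generalised eigenvector v of λ).

  λ = 5: largest Jordan block has size 2, contributing (x − 5)^2

So m_A(x) = (x - 5)^2 = x^2 - 10*x + 25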